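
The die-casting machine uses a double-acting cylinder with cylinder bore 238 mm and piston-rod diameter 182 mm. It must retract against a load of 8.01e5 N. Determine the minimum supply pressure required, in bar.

Rod-side annular area A_ann = π/4 × (238² − 182²) = 18470 mm^2
Retraction: pressure acts on the annular area.
P = F / A = 8.01e5 N / A

P ≈ 434 bar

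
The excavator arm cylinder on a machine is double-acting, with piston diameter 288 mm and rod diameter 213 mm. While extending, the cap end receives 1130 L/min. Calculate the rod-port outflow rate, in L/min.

Q_out ≈ 512 L/min

Cap-side area A_cap = π/4 × (288 mm)² = 65140 mm^2
Rod-side annular area A_ann = π/4 × (288² − 213²) = 29510 mm^2
Piston speed v = Q_in/A_cap; rod-end outflow Q_out = v × A_ann = Q_in × A_ann/A_cap.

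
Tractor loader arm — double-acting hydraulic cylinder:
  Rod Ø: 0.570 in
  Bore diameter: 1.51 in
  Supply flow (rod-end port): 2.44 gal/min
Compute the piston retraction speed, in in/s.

v ≈ 6.12 in/s

Rod-side annular area A_ann = π/4 × (1.51² − 0.570²) = 1.536 in^2
Flow into the rod-end port fills the annular volume.
v = Q / A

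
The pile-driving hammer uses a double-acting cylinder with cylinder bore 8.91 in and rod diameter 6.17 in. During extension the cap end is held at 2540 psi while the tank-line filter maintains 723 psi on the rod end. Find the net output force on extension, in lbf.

F ≈ 1.35e5 lbf

Cap-side area A_cap = π/4 × (8.91 in)² = 62.35 in^2
Rod-side annular area A_ann = π/4 × (8.91² − 6.17²) = 32.45 in^2
Net thrust = P_cap·A_cap − P_rod·A_ann = 1.584e5 lbf − 23460 lbf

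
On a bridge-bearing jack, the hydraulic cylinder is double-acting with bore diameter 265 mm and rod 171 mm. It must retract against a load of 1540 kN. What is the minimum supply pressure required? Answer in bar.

P ≈ 478 bar

Rod-side annular area A_ann = π/4 × (265² − 171²) = 32190 mm^2
Retraction: pressure acts on the annular area.
P = F / A = 1540 kN / A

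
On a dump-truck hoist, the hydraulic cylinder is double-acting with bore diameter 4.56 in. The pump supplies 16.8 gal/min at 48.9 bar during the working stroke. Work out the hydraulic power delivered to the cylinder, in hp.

W ≈ 6.95 hp

Hydraulic power = P × Q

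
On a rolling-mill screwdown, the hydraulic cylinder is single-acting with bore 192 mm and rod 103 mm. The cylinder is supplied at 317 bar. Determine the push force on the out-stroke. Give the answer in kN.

F ≈ 918 kN

Cap-side area A_cap = π/4 × (192 mm)² = 28950 mm^2
F = P × A_cap = 317 bar × A_cap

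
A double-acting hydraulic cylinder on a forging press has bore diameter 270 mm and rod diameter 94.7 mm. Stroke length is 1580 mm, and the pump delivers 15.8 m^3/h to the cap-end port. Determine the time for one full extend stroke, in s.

t ≈ 20.6 s

Cap-side area A_cap = π/4 × (270 mm)² = 57260 mm^2
Swept volume V = A × L; t = V / Q = A·L / Q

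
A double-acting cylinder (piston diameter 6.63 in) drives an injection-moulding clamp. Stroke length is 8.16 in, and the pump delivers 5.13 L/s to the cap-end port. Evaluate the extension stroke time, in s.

Cap-side area A_cap = π/4 × (6.63 in)² = 34.52 in^2
Swept volume V = A × L; t = V / Q = A·L / Q

t ≈ 0.900 s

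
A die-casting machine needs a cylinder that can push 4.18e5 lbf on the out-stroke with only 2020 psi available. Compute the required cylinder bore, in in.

D ≈ 16.2 in

Extension force acts on the full piston face: F = P × (π/4)D².
D = √(4F / (πP)) = √(4 × 4.18e5 lbf / (π × 2020 psi))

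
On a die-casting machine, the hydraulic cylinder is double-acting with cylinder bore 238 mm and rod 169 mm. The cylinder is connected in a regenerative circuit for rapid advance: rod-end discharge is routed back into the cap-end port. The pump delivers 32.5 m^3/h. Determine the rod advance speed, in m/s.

In regeneration the rod-end outflow joins the pump flow into the cap end, so the net volume the pump must supply per unit advance equals the rod cross-section area.
Rod cross-section A_rod = π/4 × (169 mm)² = 22430 mm^2
v = Q_pump / A_rod

v ≈ 0.402 m/s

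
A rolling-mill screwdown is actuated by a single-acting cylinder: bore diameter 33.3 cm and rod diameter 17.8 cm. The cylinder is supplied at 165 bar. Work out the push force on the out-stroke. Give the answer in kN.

Cap-side area A_cap = π/4 × (33.3 cm)² = 870.9 cm^2
F = P × A_cap = 165 bar × A_cap

F ≈ 1440 kN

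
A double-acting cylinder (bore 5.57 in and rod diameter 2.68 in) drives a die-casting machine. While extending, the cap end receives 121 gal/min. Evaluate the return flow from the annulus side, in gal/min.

Cap-side area A_cap = π/4 × (5.57 in)² = 24.37 in^2
Rod-side annular area A_ann = π/4 × (5.57² − 2.68²) = 18.73 in^2
Piston speed v = Q_in/A_cap; rod-end outflow Q_out = v × A_ann = Q_in × A_ann/A_cap.

Q_out ≈ 93.0 gal/min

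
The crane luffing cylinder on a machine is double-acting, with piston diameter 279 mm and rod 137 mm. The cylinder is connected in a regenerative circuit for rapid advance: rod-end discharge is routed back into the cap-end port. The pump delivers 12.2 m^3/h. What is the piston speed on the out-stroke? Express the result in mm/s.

v ≈ 230 mm/s

In regeneration the rod-end outflow joins the pump flow into the cap end, so the net volume the pump must supply per unit advance equals the rod cross-section area.
Rod cross-section A_rod = π/4 × (137 mm)² = 14740 mm^2
v = Q_pump / A_rod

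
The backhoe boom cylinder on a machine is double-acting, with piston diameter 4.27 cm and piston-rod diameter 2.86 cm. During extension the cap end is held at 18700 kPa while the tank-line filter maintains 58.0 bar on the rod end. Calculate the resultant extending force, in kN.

F ≈ 22.2 kN

Cap-side area A_cap = π/4 × (4.27 cm)² = 14.32 cm^2
Rod-side annular area A_ann = π/4 × (4.27² − 2.86²) = 7.896 cm^2
Net thrust = P_cap·A_cap − P_rod·A_ann = 26.78 kN − 4.580 kN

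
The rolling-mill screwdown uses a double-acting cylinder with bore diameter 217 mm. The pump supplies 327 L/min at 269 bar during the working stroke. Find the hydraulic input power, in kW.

Hydraulic power = P × Q

W ≈ 147 kW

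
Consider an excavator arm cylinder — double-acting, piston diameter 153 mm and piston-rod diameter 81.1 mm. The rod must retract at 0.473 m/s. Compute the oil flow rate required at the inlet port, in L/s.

Rod-side annular area A_ann = π/4 × (153² − 81.1²) = 13220 mm^2
Q = A × v

Q ≈ 6.25 L/s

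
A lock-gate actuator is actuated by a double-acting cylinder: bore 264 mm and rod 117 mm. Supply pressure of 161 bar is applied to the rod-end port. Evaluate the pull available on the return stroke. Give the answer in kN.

F ≈ 708 kN

Rod-side annular area A_ann = π/4 × (264² − 117²) = 43990 mm^2
On retraction the pressure acts on the annular area (bore minus rod).
F = P × A_ann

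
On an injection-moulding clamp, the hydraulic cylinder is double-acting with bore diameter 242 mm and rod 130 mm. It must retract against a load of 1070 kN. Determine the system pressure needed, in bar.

P ≈ 327 bar

Rod-side annular area A_ann = π/4 × (242² − 130²) = 32720 mm^2
Retraction: pressure acts on the annular area.
P = F / A = 1070 kN / A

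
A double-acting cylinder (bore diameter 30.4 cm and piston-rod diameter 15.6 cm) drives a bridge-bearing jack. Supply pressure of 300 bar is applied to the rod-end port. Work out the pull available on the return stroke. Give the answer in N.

F ≈ 1.60e6 N

Rod-side annular area A_ann = π/4 × (30.4² − 15.6²) = 534.7 cm^2
On retraction the pressure acts on the annular area (bore minus rod).
F = P × A_ann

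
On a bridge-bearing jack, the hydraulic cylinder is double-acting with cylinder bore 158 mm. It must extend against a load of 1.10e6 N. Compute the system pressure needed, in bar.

Cap-side area A_cap = π/4 × (158 mm)² = 19610 mm^2
P = F / A = 1.10e6 N / A

P ≈ 561 bar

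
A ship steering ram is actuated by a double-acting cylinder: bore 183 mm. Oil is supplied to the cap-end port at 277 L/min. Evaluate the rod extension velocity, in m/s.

v ≈ 0.176 m/s

Cap-side area A_cap = π/4 × (183 mm)² = 26300 mm^2
v = Q / A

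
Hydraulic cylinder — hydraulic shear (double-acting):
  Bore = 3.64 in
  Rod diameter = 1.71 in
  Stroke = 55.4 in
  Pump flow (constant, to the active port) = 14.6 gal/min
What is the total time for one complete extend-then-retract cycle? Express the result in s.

t ≈ 18.2 s

Cap-side area A_cap = π/4 × (3.64 in)² = 10.41 in^2
Rod-side annular area A_ann = π/4 × (3.64² − 1.71²) = 8.110 in^2
t_ext = A_cap·L/Q = 10.26 s
t_ret = A_ann·L/Q = 7.993 s
t_cycle = t_ext + t_ret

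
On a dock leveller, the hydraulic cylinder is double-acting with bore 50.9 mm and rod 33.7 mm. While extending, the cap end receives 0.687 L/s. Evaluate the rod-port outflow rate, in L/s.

Q_out ≈ 0.386 L/s

Cap-side area A_cap = π/4 × (50.9 mm)² = 2035 mm^2
Rod-side annular area A_ann = π/4 × (50.9² − 33.7²) = 1143 mm^2
Piston speed v = Q_in/A_cap; rod-end outflow Q_out = v × A_ann = Q_in × A_ann/A_cap.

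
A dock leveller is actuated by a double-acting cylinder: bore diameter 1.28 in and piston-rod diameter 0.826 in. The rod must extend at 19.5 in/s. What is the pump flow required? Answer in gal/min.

Q ≈ 6.52 gal/min

Cap-side area A_cap = π/4 × (1.28 in)² = 1.287 in^2
Q = A × v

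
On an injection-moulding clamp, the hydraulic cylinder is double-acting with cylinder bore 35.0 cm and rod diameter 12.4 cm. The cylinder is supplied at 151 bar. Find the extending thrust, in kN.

F ≈ 1450 kN

Cap-side area A_cap = π/4 × (35.0 cm)² = 962.1 cm^2
F = P × A_cap = 151 bar × A_cap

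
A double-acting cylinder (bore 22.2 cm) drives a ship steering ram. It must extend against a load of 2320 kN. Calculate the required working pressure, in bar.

P ≈ 599 bar

Cap-side area A_cap = π/4 × (22.2 cm)² = 387.1 cm^2
P = F / A = 2320 kN / A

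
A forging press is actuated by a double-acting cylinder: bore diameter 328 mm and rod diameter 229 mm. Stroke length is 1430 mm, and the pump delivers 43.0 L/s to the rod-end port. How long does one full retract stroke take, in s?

Rod-side annular area A_ann = π/4 × (328² − 229²) = 43310 mm^2
Swept volume V = A × L; t = V / Q = A·L / Q

t ≈ 1.44 s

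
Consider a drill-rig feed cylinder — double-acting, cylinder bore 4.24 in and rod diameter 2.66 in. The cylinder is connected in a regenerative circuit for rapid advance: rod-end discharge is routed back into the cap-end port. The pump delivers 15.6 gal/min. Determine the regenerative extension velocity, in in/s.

In regeneration the rod-end outflow joins the pump flow into the cap end, so the net volume the pump must supply per unit advance equals the rod cross-section area.
Rod cross-section A_rod = π/4 × (2.66 in)² = 5.557 in^2
v = Q_pump / A_rod

v ≈ 10.8 in/s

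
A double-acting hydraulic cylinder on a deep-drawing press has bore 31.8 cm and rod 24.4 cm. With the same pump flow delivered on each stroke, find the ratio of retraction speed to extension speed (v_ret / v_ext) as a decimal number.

v_ret/v_ext ≈ 2.43

Cap-side area A_cap = π/4 × (31.8 cm)² = 794.2 cm^2
Rod-side annular area A_ann = π/4 × (31.8² − 24.4²) = 326.6 cm^2
For equal Q, v ∝ 1/A, so v_ret/v_ext = A_cap/A_ann.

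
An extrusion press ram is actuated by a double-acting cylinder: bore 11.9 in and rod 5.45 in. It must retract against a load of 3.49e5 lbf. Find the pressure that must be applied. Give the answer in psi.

Rod-side annular area A_ann = π/4 × (11.9² − 5.45²) = 87.89 in^2
Retraction: pressure acts on the annular area.
P = F / A = 3.49e5 lbf / A

P ≈ 3970 psi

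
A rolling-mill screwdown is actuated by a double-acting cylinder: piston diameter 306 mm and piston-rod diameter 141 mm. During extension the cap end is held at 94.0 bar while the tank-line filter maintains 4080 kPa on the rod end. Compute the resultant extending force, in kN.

Cap-side area A_cap = π/4 × (306 mm)² = 73540 mm^2
Rod-side annular area A_ann = π/4 × (306² − 141²) = 57930 mm^2
Net thrust = P_cap·A_cap − P_rod·A_ann = 691.3 kN − 236.3 kN

F ≈ 455 kN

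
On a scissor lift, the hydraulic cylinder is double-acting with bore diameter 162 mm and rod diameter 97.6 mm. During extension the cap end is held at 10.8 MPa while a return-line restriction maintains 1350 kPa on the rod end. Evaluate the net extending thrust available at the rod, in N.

Cap-side area A_cap = π/4 × (162 mm)² = 20610 mm^2
Rod-side annular area A_ann = π/4 × (162² − 97.6²) = 13130 mm^2
Net thrust = P_cap·A_cap − P_rod·A_ann = 2.226e5 N − 17730 N

F ≈ 2.05e5 N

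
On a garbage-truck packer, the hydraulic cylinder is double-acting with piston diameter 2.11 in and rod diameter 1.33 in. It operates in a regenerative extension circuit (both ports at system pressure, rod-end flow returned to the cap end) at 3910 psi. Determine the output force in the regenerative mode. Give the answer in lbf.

F ≈ 5430 lbf

With equal pressure on both faces, forces on the annular region cancel; the net push is pressure × rod cross-section.
Rod cross-section A_rod = π/4 × (1.33 in)² = 1.389 in^2
F = P × A_rod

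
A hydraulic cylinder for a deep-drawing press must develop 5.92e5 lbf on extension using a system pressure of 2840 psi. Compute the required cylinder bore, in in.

Extension force acts on the full piston face: F = P × (π/4)D².
D = √(4F / (πP)) = √(4 × 5.92e5 lbf / (π × 2840 psi))

D ≈ 16.3 in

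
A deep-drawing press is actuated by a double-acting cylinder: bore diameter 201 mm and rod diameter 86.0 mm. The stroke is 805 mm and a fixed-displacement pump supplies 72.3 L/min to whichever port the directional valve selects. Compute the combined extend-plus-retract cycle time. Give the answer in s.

Cap-side area A_cap = π/4 × (201 mm)² = 31730 mm^2
Rod-side annular area A_ann = π/4 × (201² − 86.0²) = 25920 mm^2
t_ext = A_cap·L/Q = 21.20 s
t_ret = A_ann·L/Q = 17.32 s
t_cycle = t_ext + t_ret

t ≈ 38.5 s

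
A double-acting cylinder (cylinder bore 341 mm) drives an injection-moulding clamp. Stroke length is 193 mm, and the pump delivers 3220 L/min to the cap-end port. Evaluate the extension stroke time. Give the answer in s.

t ≈ 0.328 s

Cap-side area A_cap = π/4 × (341 mm)² = 91330 mm^2
Swept volume V = A × L; t = V / Q = A·L / Q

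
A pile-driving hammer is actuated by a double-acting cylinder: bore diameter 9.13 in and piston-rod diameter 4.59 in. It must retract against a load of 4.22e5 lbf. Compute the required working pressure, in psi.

P ≈ 8630 psi

Rod-side annular area A_ann = π/4 × (9.13² − 4.59²) = 48.92 in^2
Retraction: pressure acts on the annular area.
P = F / A = 4.22e5 lbf / A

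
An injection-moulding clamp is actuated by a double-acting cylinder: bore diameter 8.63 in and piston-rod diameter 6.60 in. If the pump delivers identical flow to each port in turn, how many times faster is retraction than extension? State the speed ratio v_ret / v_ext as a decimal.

Cap-side area A_cap = π/4 × (8.63 in)² = 58.49 in^2
Rod-side annular area A_ann = π/4 × (8.63² − 6.60²) = 24.28 in^2
For equal Q, v ∝ 1/A, so v_ret/v_ext = A_cap/A_ann.

v_ret/v_ext ≈ 2.41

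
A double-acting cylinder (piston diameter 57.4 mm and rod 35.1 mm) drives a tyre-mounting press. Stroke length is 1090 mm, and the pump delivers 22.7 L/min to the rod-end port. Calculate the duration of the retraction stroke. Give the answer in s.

t ≈ 4.67 s

Rod-side annular area A_ann = π/4 × (57.4² − 35.1²) = 1620 mm^2
Swept volume V = A × L; t = V / Q = A·L / Q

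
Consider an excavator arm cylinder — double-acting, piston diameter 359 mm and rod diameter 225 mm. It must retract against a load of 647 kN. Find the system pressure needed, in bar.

Rod-side annular area A_ann = π/4 × (359² − 225²) = 61460 mm^2
Retraction: pressure acts on the annular area.
P = F / A = 647 kN / A

P ≈ 105 bar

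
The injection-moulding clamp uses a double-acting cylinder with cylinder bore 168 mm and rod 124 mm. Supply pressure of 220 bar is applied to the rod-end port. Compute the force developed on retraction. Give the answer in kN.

F ≈ 222 kN

Rod-side annular area A_ann = π/4 × (168² − 124²) = 10090 mm^2
On retraction the pressure acts on the annular area (bore minus rod).
F = P × A_ann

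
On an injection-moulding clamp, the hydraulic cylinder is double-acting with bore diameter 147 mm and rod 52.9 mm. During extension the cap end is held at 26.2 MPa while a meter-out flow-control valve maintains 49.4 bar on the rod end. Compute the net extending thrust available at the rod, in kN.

Cap-side area A_cap = π/4 × (147 mm)² = 16970 mm^2
Rod-side annular area A_ann = π/4 × (147² − 52.9²) = 14770 mm^2
Net thrust = P_cap·A_cap − P_rod·A_ann = 444.7 kN − 72.98 kN

F ≈ 372 kN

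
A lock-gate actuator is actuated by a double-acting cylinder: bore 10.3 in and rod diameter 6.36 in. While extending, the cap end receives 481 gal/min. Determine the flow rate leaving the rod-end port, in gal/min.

Cap-side area A_cap = π/4 × (10.3 in)² = 83.32 in^2
Rod-side annular area A_ann = π/4 × (10.3² − 6.36²) = 51.55 in^2
Piston speed v = Q_in/A_cap; rod-end outflow Q_out = v × A_ann = Q_in × A_ann/A_cap.

Q_out ≈ 298 gal/min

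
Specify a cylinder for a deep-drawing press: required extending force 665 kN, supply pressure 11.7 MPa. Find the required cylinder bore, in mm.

Extension force acts on the full piston face: F = P × (π/4)D².
D = √(4F / (πP)) = √(4 × 665 kN / (π × 11.7 MPa))

D ≈ 269 mm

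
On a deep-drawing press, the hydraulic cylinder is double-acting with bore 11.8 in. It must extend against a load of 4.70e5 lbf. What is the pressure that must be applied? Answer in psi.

Cap-side area A_cap = π/4 × (11.8 in)² = 109.4 in^2
P = F / A = 4.70e5 lbf / A

P ≈ 4300 psi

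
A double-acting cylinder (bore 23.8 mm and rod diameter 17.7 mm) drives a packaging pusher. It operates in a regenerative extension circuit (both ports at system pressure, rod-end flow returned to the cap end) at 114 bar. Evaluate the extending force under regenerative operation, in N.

F ≈ 2810 N

With equal pressure on both faces, forces on the annular region cancel; the net push is pressure × rod cross-section.
Rod cross-section A_rod = π/4 × (17.7 mm)² = 246.1 mm^2
F = P × A_rod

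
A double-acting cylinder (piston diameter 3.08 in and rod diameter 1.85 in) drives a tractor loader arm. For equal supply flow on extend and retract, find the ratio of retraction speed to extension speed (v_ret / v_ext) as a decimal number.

Cap-side area A_cap = π/4 × (3.08 in)² = 7.451 in^2
Rod-side annular area A_ann = π/4 × (3.08² − 1.85²) = 4.763 in^2
For equal Q, v ∝ 1/A, so v_ret/v_ext = A_cap/A_ann.

v_ret/v_ext ≈ 1.56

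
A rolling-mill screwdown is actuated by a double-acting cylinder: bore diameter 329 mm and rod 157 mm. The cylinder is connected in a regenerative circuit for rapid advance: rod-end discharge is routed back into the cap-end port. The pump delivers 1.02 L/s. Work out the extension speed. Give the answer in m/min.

v ≈ 3.16 m/min

In regeneration the rod-end outflow joins the pump flow into the cap end, so the net volume the pump must supply per unit advance equals the rod cross-section area.
Rod cross-section A_rod = π/4 × (157 mm)² = 19360 mm^2
v = Q_pump / A_rod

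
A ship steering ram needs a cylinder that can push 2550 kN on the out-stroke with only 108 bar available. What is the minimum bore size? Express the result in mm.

Extension force acts on the full piston face: F = P × (π/4)D².
D = √(4F / (πP)) = √(4 × 2550 kN / (π × 108 bar))

D ≈ 548 mm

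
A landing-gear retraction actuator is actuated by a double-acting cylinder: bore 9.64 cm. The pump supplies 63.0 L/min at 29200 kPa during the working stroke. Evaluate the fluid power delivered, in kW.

W ≈ 30.7 kW

Hydraulic power = P × Q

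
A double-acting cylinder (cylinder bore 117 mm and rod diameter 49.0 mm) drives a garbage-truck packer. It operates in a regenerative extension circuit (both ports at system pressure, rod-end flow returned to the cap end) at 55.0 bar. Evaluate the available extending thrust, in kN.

With equal pressure on both faces, forces on the annular region cancel; the net push is pressure × rod cross-section.
Rod cross-section A_rod = π/4 × (49.0 mm)² = 1886 mm^2
F = P × A_rod

F ≈ 10.4 kN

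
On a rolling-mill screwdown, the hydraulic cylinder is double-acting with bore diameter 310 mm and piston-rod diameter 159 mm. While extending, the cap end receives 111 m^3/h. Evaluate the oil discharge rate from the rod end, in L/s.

Cap-side area A_cap = π/4 × (310 mm)² = 75480 mm^2
Rod-side annular area A_ann = π/4 × (310² − 159²) = 55620 mm^2
Piston speed v = Q_in/A_cap; rod-end outflow Q_out = v × A_ann = Q_in × A_ann/A_cap.

Q_out ≈ 22.7 L/s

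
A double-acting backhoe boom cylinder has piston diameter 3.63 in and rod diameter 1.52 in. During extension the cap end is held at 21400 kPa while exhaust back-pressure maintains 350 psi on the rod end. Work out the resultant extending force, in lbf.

F ≈ 29100 lbf

Cap-side area A_cap = π/4 × (3.63 in)² = 10.35 in^2
Rod-side annular area A_ann = π/4 × (3.63² − 1.52²) = 8.535 in^2
Net thrust = P_cap·A_cap − P_rod·A_ann = 32120 lbf − 2987 lbf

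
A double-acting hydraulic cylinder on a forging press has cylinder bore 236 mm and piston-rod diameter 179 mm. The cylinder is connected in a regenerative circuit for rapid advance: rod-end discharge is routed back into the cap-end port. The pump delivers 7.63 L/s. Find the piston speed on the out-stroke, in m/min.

In regeneration the rod-end outflow joins the pump flow into the cap end, so the net volume the pump must supply per unit advance equals the rod cross-section area.
Rod cross-section A_rod = π/4 × (179 mm)² = 25160 mm^2
v = Q_pump / A_rod

v ≈ 18.2 m/min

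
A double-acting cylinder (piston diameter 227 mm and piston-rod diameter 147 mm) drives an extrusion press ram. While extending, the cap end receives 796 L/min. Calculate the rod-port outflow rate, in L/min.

Q_out ≈ 462 L/min

Cap-side area A_cap = π/4 × (227 mm)² = 40470 mm^2
Rod-side annular area A_ann = π/4 × (227² − 147²) = 23500 mm^2
Piston speed v = Q_in/A_cap; rod-end outflow Q_out = v × A_ann = Q_in × A_ann/A_cap.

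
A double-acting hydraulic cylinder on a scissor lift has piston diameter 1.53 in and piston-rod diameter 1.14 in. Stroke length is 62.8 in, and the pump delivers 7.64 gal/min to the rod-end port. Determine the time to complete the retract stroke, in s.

Rod-side annular area A_ann = π/4 × (1.53² − 1.14²) = 0.8178 in^2
Swept volume V = A × L; t = V / Q = A·L / Q

t ≈ 1.75 s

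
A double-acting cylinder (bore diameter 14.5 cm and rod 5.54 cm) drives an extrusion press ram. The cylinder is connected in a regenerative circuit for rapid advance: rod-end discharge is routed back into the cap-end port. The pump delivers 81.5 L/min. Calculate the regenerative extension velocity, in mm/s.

v ≈ 564 mm/s

In regeneration the rod-end outflow joins the pump flow into the cap end, so the net volume the pump must supply per unit advance equals the rod cross-section area.
Rod cross-section A_rod = π/4 × (5.54 cm)² = 24.11 cm^2
v = Q_pump / A_rod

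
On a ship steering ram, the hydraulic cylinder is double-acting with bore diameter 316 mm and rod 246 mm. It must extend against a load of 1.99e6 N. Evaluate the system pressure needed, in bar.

P ≈ 254 bar

Cap-side area A_cap = π/4 × (316 mm)² = 78430 mm^2
P = F / A = 1.99e6 N / A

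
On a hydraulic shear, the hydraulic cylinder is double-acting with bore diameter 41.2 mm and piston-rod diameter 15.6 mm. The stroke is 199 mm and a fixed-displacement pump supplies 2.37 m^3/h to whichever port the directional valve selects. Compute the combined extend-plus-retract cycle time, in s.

Cap-side area A_cap = π/4 × (41.2 mm)² = 1333 mm^2
Rod-side annular area A_ann = π/4 × (41.2² − 15.6²) = 1142 mm^2
t_ext = A_cap·L/Q = 0.4030 s
t_ret = A_ann·L/Q = 0.3452 s
t_cycle = t_ext + t_ret

t ≈ 0.748 s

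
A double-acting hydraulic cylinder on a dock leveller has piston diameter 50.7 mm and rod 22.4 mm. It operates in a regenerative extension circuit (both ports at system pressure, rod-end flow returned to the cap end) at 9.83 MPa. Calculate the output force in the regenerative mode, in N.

With equal pressure on both faces, forces on the annular region cancel; the net push is pressure × rod cross-section.
Rod cross-section A_rod = π/4 × (22.4 mm)² = 394.1 mm^2
F = P × A_rod

F ≈ 3870 N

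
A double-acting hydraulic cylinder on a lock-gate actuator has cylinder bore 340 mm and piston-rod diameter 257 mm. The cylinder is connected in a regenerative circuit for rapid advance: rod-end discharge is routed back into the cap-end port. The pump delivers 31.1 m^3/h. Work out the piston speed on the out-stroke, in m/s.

v ≈ 0.167 m/s

In regeneration the rod-end outflow joins the pump flow into the cap end, so the net volume the pump must supply per unit advance equals the rod cross-section area.
Rod cross-section A_rod = π/4 × (257 mm)² = 51870 mm^2
v = Q_pump / A_rod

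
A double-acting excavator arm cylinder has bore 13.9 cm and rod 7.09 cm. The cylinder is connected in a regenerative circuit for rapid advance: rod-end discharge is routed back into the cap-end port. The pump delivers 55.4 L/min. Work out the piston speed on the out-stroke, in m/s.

v ≈ 0.234 m/s

In regeneration the rod-end outflow joins the pump flow into the cap end, so the net volume the pump must supply per unit advance equals the rod cross-section area.
Rod cross-section A_rod = π/4 × (7.09 cm)² = 39.48 cm^2
v = Q_pump / A_rod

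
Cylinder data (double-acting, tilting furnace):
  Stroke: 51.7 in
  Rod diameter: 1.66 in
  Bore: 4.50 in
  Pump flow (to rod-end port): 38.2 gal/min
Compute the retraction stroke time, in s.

t ≈ 4.83 s

Rod-side annular area A_ann = π/4 × (4.50² − 1.66²) = 13.74 in^2
Swept volume V = A × L; t = V / Q = A·L / Q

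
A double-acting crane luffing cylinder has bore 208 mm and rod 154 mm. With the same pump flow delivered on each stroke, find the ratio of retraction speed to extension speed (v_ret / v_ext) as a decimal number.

Cap-side area A_cap = π/4 × (208 mm)² = 33980 mm^2
Rod-side annular area A_ann = π/4 × (208² − 154²) = 15350 mm^2
For equal Q, v ∝ 1/A, so v_ret/v_ext = A_cap/A_ann.

v_ret/v_ext ≈ 2.21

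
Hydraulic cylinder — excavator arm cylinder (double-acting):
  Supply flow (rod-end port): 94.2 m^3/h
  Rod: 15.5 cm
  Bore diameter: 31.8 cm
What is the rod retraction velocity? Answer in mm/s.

Rod-side annular area A_ann = π/4 × (31.8² − 15.5²) = 605.5 cm^2
Flow into the rod-end port fills the annular volume.
v = Q / A

v ≈ 432 mm/s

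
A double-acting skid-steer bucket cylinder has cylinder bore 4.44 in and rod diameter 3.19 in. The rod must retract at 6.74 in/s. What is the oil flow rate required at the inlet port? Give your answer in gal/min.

Q ≈ 13.1 gal/min

Rod-side annular area A_ann = π/4 × (4.44² − 3.19²) = 7.491 in^2
Q = A × v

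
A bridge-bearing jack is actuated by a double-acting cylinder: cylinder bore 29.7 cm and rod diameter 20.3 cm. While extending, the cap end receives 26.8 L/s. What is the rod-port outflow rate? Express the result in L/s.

Cap-side area A_cap = π/4 × (29.7 cm)² = 692.8 cm^2
Rod-side annular area A_ann = π/4 × (29.7² − 20.3²) = 369.1 cm^2
Piston speed v = Q_in/A_cap; rod-end outflow Q_out = v × A_ann = Q_in × A_ann/A_cap.

Q_out ≈ 14.3 L/s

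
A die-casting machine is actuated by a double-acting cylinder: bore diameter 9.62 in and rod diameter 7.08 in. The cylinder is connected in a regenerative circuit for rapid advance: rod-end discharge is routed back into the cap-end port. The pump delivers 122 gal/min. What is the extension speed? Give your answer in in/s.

In regeneration the rod-end outflow joins the pump flow into the cap end, so the net volume the pump must supply per unit advance equals the rod cross-section area.
Rod cross-section A_rod = π/4 × (7.08 in)² = 39.37 in^2
v = Q_pump / A_rod

v ≈ 11.9 in/s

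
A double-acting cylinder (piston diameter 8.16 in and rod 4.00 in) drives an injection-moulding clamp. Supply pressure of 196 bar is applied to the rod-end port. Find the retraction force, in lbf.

Rod-side annular area A_ann = π/4 × (8.16² − 4.00²) = 39.73 in^2
On retraction the pressure acts on the annular area (bore minus rod).
F = P × A_ann

F ≈ 1.13e5 lbf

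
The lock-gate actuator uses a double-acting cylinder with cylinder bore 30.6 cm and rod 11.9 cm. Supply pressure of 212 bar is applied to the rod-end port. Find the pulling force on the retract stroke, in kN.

Rod-side annular area A_ann = π/4 × (30.6² − 11.9²) = 624.2 cm^2
On retraction the pressure acts on the annular area (bore minus rod).
F = P × A_ann

F ≈ 1320 kN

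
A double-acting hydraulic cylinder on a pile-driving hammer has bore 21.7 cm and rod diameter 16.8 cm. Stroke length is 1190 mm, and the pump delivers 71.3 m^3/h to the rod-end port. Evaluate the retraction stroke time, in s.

Rod-side annular area A_ann = π/4 × (21.7² − 16.8²) = 148.2 cm^2
Swept volume V = A × L; t = V / Q = A·L / Q

t ≈ 0.890 s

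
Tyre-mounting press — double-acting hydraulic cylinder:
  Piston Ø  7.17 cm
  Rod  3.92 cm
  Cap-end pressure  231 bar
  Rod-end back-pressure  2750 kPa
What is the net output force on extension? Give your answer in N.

Cap-side area A_cap = π/4 × (7.17 cm)² = 40.38 cm^2
Rod-side annular area A_ann = π/4 × (7.17² − 3.92²) = 28.31 cm^2
Net thrust = P_cap·A_cap − P_rod·A_ann = 93270 N − 7785 N

F ≈ 85500 N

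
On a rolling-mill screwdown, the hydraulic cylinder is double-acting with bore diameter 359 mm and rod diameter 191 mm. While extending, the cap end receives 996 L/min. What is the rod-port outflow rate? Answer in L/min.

Cap-side area A_cap = π/4 × (359 mm)² = 1.012e5 mm^2
Rod-side annular area A_ann = π/4 × (359² − 191²) = 72570 mm^2
Piston speed v = Q_in/A_cap; rod-end outflow Q_out = v × A_ann = Q_in × A_ann/A_cap.

Q_out ≈ 714 L/min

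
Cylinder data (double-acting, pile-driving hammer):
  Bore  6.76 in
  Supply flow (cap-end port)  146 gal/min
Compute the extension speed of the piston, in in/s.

v ≈ 15.7 in/s

Cap-side area A_cap = π/4 × (6.76 in)² = 35.89 in^2
v = Q / A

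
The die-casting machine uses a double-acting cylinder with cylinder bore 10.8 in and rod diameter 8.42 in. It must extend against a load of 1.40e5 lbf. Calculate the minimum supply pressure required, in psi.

Cap-side area A_cap = π/4 × (10.8 in)² = 91.61 in^2
P = F / A = 1.40e5 lbf / A

P ≈ 1530 psi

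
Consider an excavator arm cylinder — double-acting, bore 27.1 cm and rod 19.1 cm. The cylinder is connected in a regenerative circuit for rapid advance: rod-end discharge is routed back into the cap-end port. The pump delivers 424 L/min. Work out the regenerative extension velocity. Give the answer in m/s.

In regeneration the rod-end outflow joins the pump flow into the cap end, so the net volume the pump must supply per unit advance equals the rod cross-section area.
Rod cross-section A_rod = π/4 × (19.1 cm)² = 286.5 cm^2
v = Q_pump / A_rod

v ≈ 0.247 m/s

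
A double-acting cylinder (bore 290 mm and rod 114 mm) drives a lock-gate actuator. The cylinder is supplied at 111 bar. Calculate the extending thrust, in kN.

F ≈ 733 kN

Cap-side area A_cap = π/4 × (290 mm)² = 66050 mm^2
F = P × A_cap = 111 bar × A_cap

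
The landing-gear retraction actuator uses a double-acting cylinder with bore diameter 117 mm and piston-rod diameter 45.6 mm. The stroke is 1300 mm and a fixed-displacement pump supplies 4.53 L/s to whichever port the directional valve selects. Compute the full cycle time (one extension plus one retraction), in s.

t ≈ 5.70 s

Cap-side area A_cap = π/4 × (117 mm)² = 10750 mm^2
Rod-side annular area A_ann = π/4 × (117² − 45.6²) = 9118 mm^2
t_ext = A_cap·L/Q = 3.085 s
t_ret = A_ann·L/Q = 2.617 s
t_cycle = t_ext + t_ret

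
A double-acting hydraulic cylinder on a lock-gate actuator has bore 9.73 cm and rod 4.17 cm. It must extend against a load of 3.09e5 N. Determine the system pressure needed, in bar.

Cap-side area A_cap = π/4 × (9.73 cm)² = 74.36 cm^2
P = F / A = 3.09e5 N / A

P ≈ 416 bar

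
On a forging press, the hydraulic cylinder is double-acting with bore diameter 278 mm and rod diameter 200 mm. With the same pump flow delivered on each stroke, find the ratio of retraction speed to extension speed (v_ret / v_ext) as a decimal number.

Cap-side area A_cap = π/4 × (278 mm)² = 60700 mm^2
Rod-side annular area A_ann = π/4 × (278² − 200²) = 29280 mm^2
For equal Q, v ∝ 1/A, so v_ret/v_ext = A_cap/A_ann.

v_ret/v_ext ≈ 2.07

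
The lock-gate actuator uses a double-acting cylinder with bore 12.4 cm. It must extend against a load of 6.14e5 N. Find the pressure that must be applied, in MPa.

Cap-side area A_cap = π/4 × (12.4 cm)² = 120.8 cm^2
P = F / A = 6.14e5 N / A

P ≈ 50.8 MPa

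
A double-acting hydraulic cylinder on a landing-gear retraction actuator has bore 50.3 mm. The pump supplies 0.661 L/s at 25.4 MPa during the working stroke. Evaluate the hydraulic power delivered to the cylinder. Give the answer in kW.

W ≈ 16.8 kW

Hydraulic power = P × Q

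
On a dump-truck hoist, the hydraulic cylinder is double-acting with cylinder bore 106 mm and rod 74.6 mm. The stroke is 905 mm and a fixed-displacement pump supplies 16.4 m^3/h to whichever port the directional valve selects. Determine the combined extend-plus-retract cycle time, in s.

t ≈ 2.64 s

Cap-side area A_cap = π/4 × (106 mm)² = 8825 mm^2
Rod-side annular area A_ann = π/4 × (106² − 74.6²) = 4454 mm^2
t_ext = A_cap·L/Q = 1.753 s
t_ret = A_ann·L/Q = 0.8848 s
t_cycle = t_ext + t_ret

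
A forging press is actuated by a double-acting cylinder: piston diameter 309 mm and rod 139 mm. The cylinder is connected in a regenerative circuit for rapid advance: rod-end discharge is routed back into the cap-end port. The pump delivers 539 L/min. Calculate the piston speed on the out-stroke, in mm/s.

v ≈ 592 mm/s

In regeneration the rod-end outflow joins the pump flow into the cap end, so the net volume the pump must supply per unit advance equals the rod cross-section area.
Rod cross-section A_rod = π/4 × (139 mm)² = 15170 mm^2
v = Q_pump / A_rod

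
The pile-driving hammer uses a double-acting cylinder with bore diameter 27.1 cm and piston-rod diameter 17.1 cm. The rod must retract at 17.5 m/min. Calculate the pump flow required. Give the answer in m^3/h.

Q ≈ 36.5 m^3/h

Rod-side annular area A_ann = π/4 × (27.1² − 17.1²) = 347.1 cm^2
Q = A × v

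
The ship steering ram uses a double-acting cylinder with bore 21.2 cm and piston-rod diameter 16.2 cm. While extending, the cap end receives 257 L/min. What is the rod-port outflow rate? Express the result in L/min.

Cap-side area A_cap = π/4 × (21.2 cm)² = 353.0 cm^2
Rod-side annular area A_ann = π/4 × (21.2² − 16.2²) = 146.9 cm^2
Piston speed v = Q_in/A_cap; rod-end outflow Q_out = v × A_ann = Q_in × A_ann/A_cap.

Q_out ≈ 107 L/min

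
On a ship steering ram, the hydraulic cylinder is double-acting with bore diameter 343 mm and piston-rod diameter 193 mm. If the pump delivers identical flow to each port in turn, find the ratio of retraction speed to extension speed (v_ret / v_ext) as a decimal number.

Cap-side area A_cap = π/4 × (343 mm)² = 92400 mm^2
Rod-side annular area A_ann = π/4 × (343² − 193²) = 63150 mm^2
For equal Q, v ∝ 1/A, so v_ret/v_ext = A_cap/A_ann.

v_ret/v_ext ≈ 1.46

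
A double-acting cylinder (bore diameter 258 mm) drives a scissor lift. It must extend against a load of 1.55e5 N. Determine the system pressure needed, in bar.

P ≈ 29.6 bar

Cap-side area A_cap = π/4 × (258 mm)² = 52280 mm^2
P = F / A = 1.55e5 N / A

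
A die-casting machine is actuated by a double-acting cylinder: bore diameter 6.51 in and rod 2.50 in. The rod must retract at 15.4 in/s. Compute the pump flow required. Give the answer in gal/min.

Q ≈ 114 gal/min

Rod-side annular area A_ann = π/4 × (6.51² − 2.50²) = 28.38 in^2
Q = A × v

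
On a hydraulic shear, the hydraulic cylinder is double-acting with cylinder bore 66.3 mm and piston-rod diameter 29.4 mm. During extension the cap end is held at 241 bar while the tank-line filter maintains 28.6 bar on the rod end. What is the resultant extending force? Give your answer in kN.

F ≈ 75.3 kN

Cap-side area A_cap = π/4 × (66.3 mm)² = 3452 mm^2
Rod-side annular area A_ann = π/4 × (66.3² − 29.4²) = 2774 mm^2
Net thrust = P_cap·A_cap − P_rod·A_ann = 83.20 kN − 7.932 kN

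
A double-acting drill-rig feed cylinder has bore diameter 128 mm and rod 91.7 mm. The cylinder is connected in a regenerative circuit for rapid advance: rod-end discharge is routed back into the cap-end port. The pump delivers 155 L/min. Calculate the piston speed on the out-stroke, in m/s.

In regeneration the rod-end outflow joins the pump flow into the cap end, so the net volume the pump must supply per unit advance equals the rod cross-section area.
Rod cross-section A_rod = π/4 × (91.7 mm)² = 6604 mm^2
v = Q_pump / A_rod

v ≈ 0.391 m/s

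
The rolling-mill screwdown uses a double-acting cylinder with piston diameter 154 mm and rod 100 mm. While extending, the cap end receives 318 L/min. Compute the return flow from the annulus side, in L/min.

Q_out ≈ 184 L/min

Cap-side area A_cap = π/4 × (154 mm)² = 18630 mm^2
Rod-side annular area A_ann = π/4 × (154² − 100²) = 10770 mm^2
Piston speed v = Q_in/A_cap; rod-end outflow Q_out = v × A_ann = Q_in × A_ann/A_cap.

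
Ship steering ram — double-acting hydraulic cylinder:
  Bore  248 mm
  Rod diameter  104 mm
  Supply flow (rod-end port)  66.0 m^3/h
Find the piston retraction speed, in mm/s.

v ≈ 461 mm/s

Rod-side annular area A_ann = π/4 × (248² − 104²) = 39810 mm^2
Flow into the rod-end port fills the annular volume.
v = Q / A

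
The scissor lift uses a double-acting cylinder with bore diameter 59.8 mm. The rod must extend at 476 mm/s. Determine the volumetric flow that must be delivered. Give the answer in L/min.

Cap-side area A_cap = π/4 × (59.8 mm)² = 2809 mm^2
Q = A × v

Q ≈ 80.2 L/min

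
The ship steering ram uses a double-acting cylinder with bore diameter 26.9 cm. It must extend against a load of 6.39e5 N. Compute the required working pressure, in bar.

Cap-side area A_cap = π/4 × (26.9 cm)² = 568.3 cm^2
P = F / A = 6.39e5 N / A

P ≈ 112 bar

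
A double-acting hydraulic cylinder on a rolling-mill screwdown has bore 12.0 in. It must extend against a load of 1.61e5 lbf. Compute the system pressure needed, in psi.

P ≈ 1420 psi

Cap-side area A_cap = π/4 × (12.0 in)² = 113.1 in^2
P = F / A = 1.61e5 lbf / A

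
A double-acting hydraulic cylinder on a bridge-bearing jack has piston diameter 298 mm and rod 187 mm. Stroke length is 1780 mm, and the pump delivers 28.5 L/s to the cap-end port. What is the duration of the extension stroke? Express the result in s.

t ≈ 4.36 s

Cap-side area A_cap = π/4 × (298 mm)² = 69750 mm^2
Swept volume V = A × L; t = V / Q = A·L / Q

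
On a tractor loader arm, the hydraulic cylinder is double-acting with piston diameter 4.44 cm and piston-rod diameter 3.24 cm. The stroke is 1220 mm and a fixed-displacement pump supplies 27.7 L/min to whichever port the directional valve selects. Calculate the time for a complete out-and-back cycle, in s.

Cap-side area A_cap = π/4 × (4.44 cm)² = 15.48 cm^2
Rod-side annular area A_ann = π/4 × (4.44² − 3.24²) = 7.238 cm^2
t_ext = A_cap·L/Q = 4.092 s
t_ret = A_ann·L/Q = 1.913 s
t_cycle = t_ext + t_ret

t ≈ 6.00 s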